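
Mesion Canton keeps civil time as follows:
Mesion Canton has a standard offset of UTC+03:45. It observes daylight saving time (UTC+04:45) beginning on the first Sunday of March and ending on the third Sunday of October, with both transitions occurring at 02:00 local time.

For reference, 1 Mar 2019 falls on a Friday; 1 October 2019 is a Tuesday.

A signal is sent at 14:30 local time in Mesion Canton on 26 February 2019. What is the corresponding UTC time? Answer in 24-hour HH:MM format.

1 March 2019 is a Friday, so the first Sunday is March 3.
1 October 2019 is a Tuesday, so the first Sunday is October 6 and the third is October 20.
Daylight saving runs 3 March – 20 October; 26 February 2019 is outside that window, so Mesion Canton is on standard time at UTC+03:45.
14:30 local − 3h45m = 10:45 UTC.

10:45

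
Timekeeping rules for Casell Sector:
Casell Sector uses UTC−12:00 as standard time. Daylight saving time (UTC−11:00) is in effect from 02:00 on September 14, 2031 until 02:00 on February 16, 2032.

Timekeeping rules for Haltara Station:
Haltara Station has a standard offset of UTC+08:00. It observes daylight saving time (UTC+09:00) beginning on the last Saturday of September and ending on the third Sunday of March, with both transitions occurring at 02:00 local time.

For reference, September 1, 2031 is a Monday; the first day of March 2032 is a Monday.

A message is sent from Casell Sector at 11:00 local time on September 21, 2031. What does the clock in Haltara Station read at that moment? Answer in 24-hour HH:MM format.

06:00

Daylight saving runs 14 September 2031 – 16 February 2032; September 21, 2031 is inside that window, so Casell Sector is at UTC−11:00.
11:00 Casell Sector + 11h = 22:00 UTC.
1 September 2031 is a Monday, so Saturdays fall on 6, 13, 20, 27; the last is September 27.
1 March 2032 is a Monday, so the first Sunday is March 7 and the third is March 21.
At the standard offset (UTC+08:00), 22:00 UTC + 8h = 06:00 Haltara Station standard time (rolling into the next day, 22 September 2031).
The standard-time date in Haltara Station, September 22, 2031, is outside the daylight-saving period (27 September 2031 – 21 March 2032), so Haltara Station is on standard time, UTC+08:00.
22:00 UTC + 8h = 06:00 Haltara Station (rolling into the next day, 22 September 2031).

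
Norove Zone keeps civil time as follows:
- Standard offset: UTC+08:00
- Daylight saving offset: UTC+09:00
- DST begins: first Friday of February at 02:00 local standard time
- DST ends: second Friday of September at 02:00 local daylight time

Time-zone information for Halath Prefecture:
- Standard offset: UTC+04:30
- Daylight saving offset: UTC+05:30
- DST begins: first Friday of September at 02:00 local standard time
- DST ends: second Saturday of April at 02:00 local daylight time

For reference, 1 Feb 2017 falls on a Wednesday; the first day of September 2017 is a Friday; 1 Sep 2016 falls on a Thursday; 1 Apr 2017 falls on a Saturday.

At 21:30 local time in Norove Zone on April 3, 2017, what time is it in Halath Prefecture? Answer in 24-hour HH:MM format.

1 February 2017 is a Wednesday, so the first Friday is February 3.
1 September 2017 is a Friday, so the first Friday is September 1 and the second is September 8.
April 3, 2017 falls between 3 February and 8 September, so daylight saving is in effect and Norove Zone is at UTC+09:00.
21:30 Norove Zone − 9h = 12:30 UTC.
1 September 2016 is a Thursday, so the first Friday is September 2.
1 April 2017 is a Saturday, so the first Saturday is April 1 and the second is April 8.
At the standard offset (UTC+04:30), 12:30 UTC + 4h30m = 17:00 Halath Prefecture standard time.
The standard-time date in Halath Prefecture, April 3, 2017, falls between 2 September 2016 and 8 April 2017, so daylight saving is in effect and Halath Prefecture is at UTC+05:30.
12:30 UTC + 5h30m = 18:00 Halath Prefecture.

18:00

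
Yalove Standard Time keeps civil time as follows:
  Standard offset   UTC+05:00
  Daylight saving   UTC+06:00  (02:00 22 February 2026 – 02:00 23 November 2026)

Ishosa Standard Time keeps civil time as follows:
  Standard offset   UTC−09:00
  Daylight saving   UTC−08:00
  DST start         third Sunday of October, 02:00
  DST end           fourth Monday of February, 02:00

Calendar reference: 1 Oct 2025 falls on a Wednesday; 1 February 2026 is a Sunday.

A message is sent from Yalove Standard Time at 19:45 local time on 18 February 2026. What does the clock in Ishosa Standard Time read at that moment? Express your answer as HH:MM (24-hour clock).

06:45

18 February 2026 does not fall between 22 February and 23 November, so daylight saving is not in effect and Yalove Standard Time is at UTC+05:00.
19:45 Yalove Standard Time − 5h = 14:45 UTC.
1 October 2025 is a Wednesday, so the first Sunday is October 5 and the third is October 19.
1 February 2026 is a Sunday, so the first Monday is February 2 and the fourth is February 23.
At the standard offset (UTC−09:00), 14:45 UTC − 9h = 05:45 Ishosa Standard Time standard time.
The standard-time date in Ishosa Standard Time, 18 February 2026, lies within the daylight-saving period (19 October 2025 – 23 February 2026), so Ishosa Standard Time is on daylight time, UTC−08:00.
14:45 UTC − 8h = 06:45 Ishosa Standard Time.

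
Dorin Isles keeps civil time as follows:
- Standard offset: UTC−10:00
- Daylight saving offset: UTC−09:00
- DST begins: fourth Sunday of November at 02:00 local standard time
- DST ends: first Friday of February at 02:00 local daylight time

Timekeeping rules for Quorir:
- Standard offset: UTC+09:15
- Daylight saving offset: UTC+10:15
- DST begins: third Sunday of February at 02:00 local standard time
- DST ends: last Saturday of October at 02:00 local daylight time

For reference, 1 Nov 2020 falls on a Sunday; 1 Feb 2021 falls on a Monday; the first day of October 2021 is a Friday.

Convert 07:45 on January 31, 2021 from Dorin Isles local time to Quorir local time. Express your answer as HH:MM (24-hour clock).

02:00

1 November 2020 is a Sunday, so the first Sunday is November 1 and the fourth is November 22.
1 February 2021 is a Monday, so the first Friday is February 5.
Daylight saving runs 22 November 2020 – 5 February 2021; January 31, 2021 is inside that window, so Dorin Isles is at UTC−09:00.
07:45 Dorin Isles + 9h = 16:45 UTC.
1 February 2021 is a Monday, so the first Sunday is February 7 and the third is February 21.
1 October 2021 is a Friday, so Saturdays fall on 2, 9, 16, 23, 30; the last is October 30.
At the standard offset (UTC+09:15), 16:45 UTC + 9h15m = 02:00 Quorir standard time (rolling into the next day, 1 February 2021).
Daylight saving runs 21 February – 30 October; the standard-time date in Quorir, February 1, 2021, is outside that window, so Quorir is on standard time at UTC+09:15.
16:45 UTC + 9h15m = 02:00 Quorir (rolling into the next day, 1 February 2021).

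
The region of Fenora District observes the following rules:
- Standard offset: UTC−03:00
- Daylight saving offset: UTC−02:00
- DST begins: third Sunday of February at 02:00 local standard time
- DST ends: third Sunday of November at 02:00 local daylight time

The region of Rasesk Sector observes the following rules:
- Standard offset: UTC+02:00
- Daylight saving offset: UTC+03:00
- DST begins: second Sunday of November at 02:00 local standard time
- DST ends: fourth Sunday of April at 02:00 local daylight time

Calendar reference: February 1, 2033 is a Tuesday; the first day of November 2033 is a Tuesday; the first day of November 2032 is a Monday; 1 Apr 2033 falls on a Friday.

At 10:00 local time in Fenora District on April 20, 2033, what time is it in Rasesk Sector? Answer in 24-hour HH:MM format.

1 February 2033 is a Tuesday, so the first Sunday is February 6 and the third is February 20.
1 November 2033 is a Tuesday, so the first Sunday is November 6 and the third is November 20.
April 20, 2033 falls between 20 February and 20 November, so daylight saving is in effect and Fenora District is at UTC−02:00.
10:00 Fenora District + 2h = 12:00 UTC.
1 November 2032 is a Monday, so the first Sunday is November 7 and the second is November 14.
1 April 2033 is a Friday, so the first Sunday is April 3 and the fourth is April 24.
At the standard offset (UTC+02:00), 12:00 UTC + 2h = 14:00 Rasesk Sector standard time.
Daylight saving runs 14 November 2032 – 24 April 2033; the standard-time date in Rasesk Sector, April 20, 2033, is inside that window, so Rasesk Sector is at UTC+03:00.
12:00 UTC + 3h = 15:00 Rasesk Sector.

15:00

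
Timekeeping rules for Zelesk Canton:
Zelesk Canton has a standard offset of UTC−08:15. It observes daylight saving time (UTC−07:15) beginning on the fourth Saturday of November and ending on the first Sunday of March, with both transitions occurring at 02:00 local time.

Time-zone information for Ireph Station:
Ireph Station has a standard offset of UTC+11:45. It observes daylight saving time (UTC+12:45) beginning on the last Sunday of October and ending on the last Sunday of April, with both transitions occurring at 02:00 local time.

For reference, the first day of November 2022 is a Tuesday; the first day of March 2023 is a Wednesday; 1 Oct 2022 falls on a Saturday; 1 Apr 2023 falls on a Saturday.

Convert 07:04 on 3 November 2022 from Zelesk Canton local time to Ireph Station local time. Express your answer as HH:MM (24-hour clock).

1 November 2022 is a Tuesday, so the first Saturday is November 5 and the fourth is November 26.
1 March 2023 is a Wednesday, so the first Sunday is March 5.
Daylight saving runs 26 November 2022 – 5 March 2023; 3 November 2022 is outside that window, so Zelesk Canton is on standard time at UTC−08:15.
07:04 Zelesk Canton + 8h15m = 15:19 UTC.
1 October 2022 is a Saturday, so Sundays fall on 2, 9, 16, 23, 30; the last is October 30.
1 April 2023 is a Saturday, so Sundays fall on 2, 9, 16, 23, 30; the last is April 30.
At the standard offset (UTC+11:45), 15:19 UTC + 11h45m = 03:04 Ireph Station standard time (rolling into the next day, 4 November 2022).
The standard-time date in Ireph Station, 4 November 2022, falls between 30 October 2022 and 30 April 2023, so daylight saving is in effect and Ireph Station is at UTC+12:45.
15:19 UTC + 12h45m = 04:04 Ireph Station (rolling into the next day, 4 November 2022).

04:04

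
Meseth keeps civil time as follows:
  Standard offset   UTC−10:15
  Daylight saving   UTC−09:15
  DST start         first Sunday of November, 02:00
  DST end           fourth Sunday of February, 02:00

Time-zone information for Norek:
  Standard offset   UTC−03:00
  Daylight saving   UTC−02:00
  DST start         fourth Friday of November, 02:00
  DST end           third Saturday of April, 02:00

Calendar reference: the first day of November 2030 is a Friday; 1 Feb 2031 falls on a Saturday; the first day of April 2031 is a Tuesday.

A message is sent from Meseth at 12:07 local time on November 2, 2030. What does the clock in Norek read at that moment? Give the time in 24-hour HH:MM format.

1 November 2030 is a Friday, so the first Sunday is November 3.
1 February 2031 is a Saturday, so the first Sunday is February 2 and the fourth is February 23.
Daylight saving runs 3 November 2030 – 23 February 2031; November 2, 2030 is outside that window, so Meseth is on standard time at UTC−10:15.
12:07 Meseth + 10h15m = 22:22 UTC.
1 November 2030 is a Friday, so the first Friday is November 1 and the fourth is November 22.
1 April 2031 is a Tuesday, so the first Saturday is April 5 and the third is April 19.
At the standard offset (UTC−03:00), 22:22 UTC − 3h = 19:22 Norek standard time.
The standard-time date in Norek, November 2, 2030, does not fall between 22 November 2030 and 19 April 2031, so daylight saving is not in effect and Norek is at UTC−03:00.
22:22 UTC − 3h = 19:22 Norek.

19:22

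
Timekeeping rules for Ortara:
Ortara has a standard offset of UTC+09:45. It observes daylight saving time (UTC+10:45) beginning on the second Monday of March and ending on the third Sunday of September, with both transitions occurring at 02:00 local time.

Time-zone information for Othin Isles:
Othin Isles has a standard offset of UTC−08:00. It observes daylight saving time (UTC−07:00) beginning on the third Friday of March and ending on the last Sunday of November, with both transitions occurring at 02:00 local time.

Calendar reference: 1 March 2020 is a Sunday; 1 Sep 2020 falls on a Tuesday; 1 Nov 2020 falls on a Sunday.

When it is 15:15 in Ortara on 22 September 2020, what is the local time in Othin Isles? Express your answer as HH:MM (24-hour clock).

1 March 2020 is a Sunday, so the first Monday is March 2 and the second is March 9.
1 September 2020 is a Tuesday, so the first Sunday is September 6 and the third is September 20.
22 September 2020 does not fall between 9 March and 20 September, so daylight saving is not in effect and Ortara is at UTC+09:45.
15:15 Ortara − 9h45m = 05:30 UTC.
1 March 2020 is a Sunday, so the first Friday is March 6 and the third is March 20.
1 November 2020 is a Sunday, so Sundays fall on 1, 8, 15, 22, 29; the last is November 29.
At the standard offset (UTC−08:00), 05:30 UTC − 8h = 21:30 Othin Isles standard time (rolling into the previous day, 21 September 2020).
The standard-time date in Othin Isles, 21 September 2020, falls between 20 March and 29 November, so daylight saving is in effect and Othin Isles is at UTC−07:00.
05:30 UTC − 7h = 22:30 Othin Isles (rolling into the previous day, 21 September 2020).

22:30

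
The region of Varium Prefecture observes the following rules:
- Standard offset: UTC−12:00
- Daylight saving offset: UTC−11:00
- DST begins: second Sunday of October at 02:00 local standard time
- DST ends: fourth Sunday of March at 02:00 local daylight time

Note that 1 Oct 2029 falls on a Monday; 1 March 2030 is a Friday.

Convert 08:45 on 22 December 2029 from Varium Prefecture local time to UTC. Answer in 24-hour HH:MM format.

1 October 2029 is a Monday, so the first Sunday is October 7 and the second is October 14.
1 March 2030 is a Friday, so the first Sunday is March 3 and the fourth is March 24.
22 December 2029 falls between 14 October 2029 and 24 March 2030, so daylight saving is in effect and Varium Prefecture is at UTC−11:00.
08:45 local + 11h = 19:45 UTC.

19:45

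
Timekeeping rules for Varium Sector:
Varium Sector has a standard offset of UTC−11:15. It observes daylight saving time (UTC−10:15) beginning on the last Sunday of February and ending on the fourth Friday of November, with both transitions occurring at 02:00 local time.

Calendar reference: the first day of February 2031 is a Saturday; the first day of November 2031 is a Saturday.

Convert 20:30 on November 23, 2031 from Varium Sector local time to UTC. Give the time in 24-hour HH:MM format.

1 February 2031 is a Saturday, so Sundays fall on 2, 9, 16, 23; the last is February 23.
1 November 2031 is a Saturday, so the first Friday is November 7 and the fourth is November 28.
Daylight saving runs 23 February – 28 November; November 23, 2031 is inside that window, so Varium Sector is at UTC−10:15.
20:30 local + 10h15m = 06:45 UTC (rolling into the next day, 24 November 2031).

06:45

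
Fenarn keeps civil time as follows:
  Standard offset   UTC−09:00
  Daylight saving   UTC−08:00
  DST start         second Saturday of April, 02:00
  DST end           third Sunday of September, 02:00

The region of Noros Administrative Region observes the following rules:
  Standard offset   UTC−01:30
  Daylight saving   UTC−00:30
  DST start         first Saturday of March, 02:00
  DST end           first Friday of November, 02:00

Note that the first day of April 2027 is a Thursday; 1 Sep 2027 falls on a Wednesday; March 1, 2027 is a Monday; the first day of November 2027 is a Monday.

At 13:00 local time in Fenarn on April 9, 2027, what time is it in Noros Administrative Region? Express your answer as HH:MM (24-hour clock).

21:30

1 April 2027 is a Thursday, so the first Saturday is April 3 and the second is April 10.
1 September 2027 is a Wednesday, so the first Sunday is September 5 and the third is September 19.
Daylight saving runs 10 April – 19 September; April 9, 2027 is outside that window, so Fenarn is on standard time at UTC−09:00.
13:00 Fenarn + 9h = 22:00 UTC.
1 March 2027 is a Monday, so the first Saturday is March 6.
1 November 2027 is a Monday, so the first Friday is November 5.
At the standard offset (UTC−01:30), 22:00 UTC − 1h30m = 20:30 Noros Administrative Region standard time.
Daylight saving runs 6 March – 5 November; the standard-time date in Noros Administrative Region, April 9, 2027, is inside that window, so Noros Administrative Region is at UTC−00:30.
22:00 UTC − 0h30m = 21:30 Noros Administrative Region.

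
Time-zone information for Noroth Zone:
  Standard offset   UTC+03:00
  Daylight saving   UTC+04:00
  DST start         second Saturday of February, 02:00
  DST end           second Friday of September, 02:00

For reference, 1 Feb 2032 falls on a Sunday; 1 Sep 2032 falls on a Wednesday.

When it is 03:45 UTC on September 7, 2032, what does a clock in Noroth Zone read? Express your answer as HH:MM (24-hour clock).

07:45

1 February 2032 is a Sunday, so the first Saturday is February 7 and the second is February 14.
1 September 2032 is a Wednesday, so the first Friday is September 3 and the second is September 10.
At the standard offset (UTC+03:00), 03:45 UTC + 3h = 06:45 Noroth Zone standard time.
The standard-time date in Noroth Zone, September 7, 2032, falls between 14 February and 10 September, so daylight saving is in effect and Noroth Zone is at UTC+04:00.
03:45 UTC + 4h = 07:45 local.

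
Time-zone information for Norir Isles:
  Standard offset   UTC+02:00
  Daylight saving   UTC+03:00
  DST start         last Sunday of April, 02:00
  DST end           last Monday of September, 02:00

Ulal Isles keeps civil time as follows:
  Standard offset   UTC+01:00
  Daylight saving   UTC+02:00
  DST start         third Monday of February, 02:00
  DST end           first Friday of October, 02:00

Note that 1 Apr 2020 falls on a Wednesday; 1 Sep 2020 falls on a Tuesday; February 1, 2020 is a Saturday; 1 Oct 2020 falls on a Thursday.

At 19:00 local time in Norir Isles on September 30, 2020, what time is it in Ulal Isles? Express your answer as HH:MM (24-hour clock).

1 April 2020 is a Wednesday, so Sundays fall on 5, 12, 19, 26; the last is April 26.
1 September 2020 is a Tuesday, so Mondays fall on 7, 14, 21, 28; the last is September 28.
September 30, 2020 is outside the daylight-saving period (26 April – 28 September), so Norir Isles is on standard time, UTC+02:00.
19:00 Norir Isles − 2h = 17:00 UTC.
1 February 2020 is a Saturday, so the first Monday is February 3 and the third is February 17.
1 October 2020 is a Thursday, so the first Friday is October 2.
At the standard offset (UTC+01:00), 17:00 UTC + 1h = 18:00 Ulal Isles standard time.
The standard-time date in Ulal Isles, September 30, 2020, lies within the daylight-saving period (17 February – 2 October), so Ulal Isles is on daylight time, UTC+02:00.
17:00 UTC + 2h = 19:00 Ulal Isles.

19:00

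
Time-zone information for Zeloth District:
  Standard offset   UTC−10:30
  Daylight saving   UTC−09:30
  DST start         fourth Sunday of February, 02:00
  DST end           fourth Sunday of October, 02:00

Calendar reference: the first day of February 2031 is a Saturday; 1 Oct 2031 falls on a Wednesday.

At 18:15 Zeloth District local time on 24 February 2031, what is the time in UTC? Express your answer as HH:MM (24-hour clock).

1 February 2031 is a Saturday, so the first Sunday is February 2 and the fourth is February 23.
1 October 2031 is a Wednesday, so the first Sunday is October 5 and the fourth is October 26.
Daylight saving runs 23 February – 26 October; 24 February 2031 is inside that window, so Zeloth District is at UTC−09:30.
18:15 local + 9h30m = 03:45 UTC (rolling into the next day, 25 February 2031).

03:45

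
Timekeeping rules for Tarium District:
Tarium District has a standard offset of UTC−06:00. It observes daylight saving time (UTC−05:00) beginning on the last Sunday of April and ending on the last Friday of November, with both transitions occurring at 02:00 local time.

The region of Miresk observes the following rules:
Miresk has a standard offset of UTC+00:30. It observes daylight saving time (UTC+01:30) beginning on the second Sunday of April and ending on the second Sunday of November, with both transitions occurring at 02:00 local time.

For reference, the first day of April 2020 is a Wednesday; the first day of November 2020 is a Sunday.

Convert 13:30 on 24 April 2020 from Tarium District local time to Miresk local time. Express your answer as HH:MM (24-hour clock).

1 April 2020 is a Wednesday, so Sundays fall on 5, 12, 19, 26; the last is April 26.
1 November 2020 is a Sunday, so Fridays fall on 6, 13, 20, 27; the last is November 27.
24 April 2020 does not fall between 26 April and 27 November, so daylight saving is not in effect and Tarium District is at UTC−06:00.
13:30 Tarium District + 6h = 19:30 UTC.
1 April 2020 is a Wednesday, so the first Sunday is April 5 and the second is April 12.
1 November 2020 is a Sunday, so the first Sunday is November 1 and the second is November 8.
At the standard offset (UTC+00:30), 19:30 UTC + 0h30m = 20:00 Miresk standard time.
The standard-time date in Miresk, 24 April 2020, falls between 12 April and 8 November, so daylight saving is in effect and Miresk is at UTC+01:30.
19:30 UTC + 1h30m = 21:00 Miresk.

21:00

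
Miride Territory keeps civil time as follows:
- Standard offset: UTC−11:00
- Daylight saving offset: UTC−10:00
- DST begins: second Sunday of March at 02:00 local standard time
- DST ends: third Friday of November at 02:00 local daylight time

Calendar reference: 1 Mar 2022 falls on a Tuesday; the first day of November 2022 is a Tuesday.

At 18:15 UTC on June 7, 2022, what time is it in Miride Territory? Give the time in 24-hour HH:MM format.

1 March 2022 is a Tuesday, so the first Sunday is March 6 and the second is March 13.
1 November 2022 is a Tuesday, so the first Friday is November 4 and the third is November 18.
At the standard offset (UTC−11:00), 18:15 UTC − 11h = 07:15 Miride Territory standard time.
The standard-time date in Miride Territory, June 7, 2022, lies within the daylight-saving period (13 March – 18 November), so Miride Territory is on daylight time, UTC−10:00.
18:15 UTC − 10h = 08:15 local.

08:15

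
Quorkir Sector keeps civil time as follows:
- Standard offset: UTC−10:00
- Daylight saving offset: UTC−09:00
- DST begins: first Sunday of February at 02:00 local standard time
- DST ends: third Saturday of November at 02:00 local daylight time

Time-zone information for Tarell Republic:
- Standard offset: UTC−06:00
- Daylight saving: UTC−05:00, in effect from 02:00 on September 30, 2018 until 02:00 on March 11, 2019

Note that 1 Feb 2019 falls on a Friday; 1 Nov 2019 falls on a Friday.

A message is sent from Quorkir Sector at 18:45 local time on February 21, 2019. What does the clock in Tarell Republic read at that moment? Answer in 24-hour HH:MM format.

1 February 2019 is a Friday, so the first Sunday is February 3.
1 November 2019 is a Friday, so the first Saturday is November 2 and the third is November 16.
February 21, 2019 falls between 3 February and 16 November, so daylight saving is in effect and Quorkir Sector is at UTC−09:00.
18:45 Quorkir Sector + 9h = 03:45 UTC (rolling into the next day, 22 February 2019).
At the standard offset (UTC−06:00), 03:45 UTC − 6h = 21:45 Tarell Republic standard time (rolling into the previous day, 21 February 2019).
The standard-time date in Tarell Republic, February 21, 2019, falls between 30 September 2018 and 11 March 2019, so daylight saving is in effect and Tarell Republic is at UTC−05:00.
03:45 UTC − 5h = 22:45 Tarell Republic (rolling into the previous day, 21 February 2019).

22:45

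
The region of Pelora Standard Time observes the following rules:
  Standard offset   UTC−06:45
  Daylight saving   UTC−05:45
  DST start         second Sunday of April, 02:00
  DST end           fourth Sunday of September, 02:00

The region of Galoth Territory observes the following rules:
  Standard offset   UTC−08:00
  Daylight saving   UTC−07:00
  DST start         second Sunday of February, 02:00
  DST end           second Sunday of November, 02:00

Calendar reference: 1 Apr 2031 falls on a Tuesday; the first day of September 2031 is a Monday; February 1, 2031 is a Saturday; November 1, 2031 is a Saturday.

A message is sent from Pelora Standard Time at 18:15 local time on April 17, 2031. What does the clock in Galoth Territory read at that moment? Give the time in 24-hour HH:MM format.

17:00

1 April 2031 is a Tuesday, so the first Sunday is April 6 and the second is April 13.
1 September 2031 is a Monday, so the first Sunday is September 7 and the fourth is September 28.
April 17, 2031 lies within the daylight-saving period (13 April – 28 September), so Pelora Standard Time is on daylight time, UTC−05:45.
18:15 Pelora Standard Time + 5h45m = 00:00 UTC (rolling into the next day, 18 April 2031).
1 February 2031 is a Saturday, so the first Sunday is February 2 and the second is February 9.
1 November 2031 is a Saturday, so the first Sunday is November 2 and the second is November 9.
At the standard offset (UTC−08:00), 00:00 UTC − 8h = 16:00 Galoth Territory standard time (rolling into the previous day, 17 April 2031).
The standard-time date in Galoth Territory, April 17, 2031, lies within the daylight-saving period (9 February – 9 November), so Galoth Territory is on daylight time, UTC−07:00.
00:00 UTC − 7h = 17:00 Galoth Territory (rolling into the previous day, 17 April 2031).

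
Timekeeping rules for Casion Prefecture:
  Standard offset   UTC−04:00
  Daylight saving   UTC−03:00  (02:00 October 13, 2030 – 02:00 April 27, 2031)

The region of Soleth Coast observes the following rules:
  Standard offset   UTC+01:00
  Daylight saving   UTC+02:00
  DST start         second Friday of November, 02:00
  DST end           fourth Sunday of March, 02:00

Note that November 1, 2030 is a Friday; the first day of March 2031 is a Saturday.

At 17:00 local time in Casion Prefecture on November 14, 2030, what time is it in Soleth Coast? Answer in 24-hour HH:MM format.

22:00

November 14, 2030 falls between 13 October 2030 and 27 April 2031, so daylight saving is in effect and Casion Prefecture is at UTC−03:00.
17:00 Casion Prefecture + 3h = 20:00 UTC.
1 November 2030 is a Friday, so the first Friday is November 1 and the second is November 8.
1 March 2031 is a Saturday, so the first Sunday is March 2 and the fourth is March 23.
At the standard offset (UTC+01:00), 20:00 UTC + 1h = 21:00 Soleth Coast standard time.
The standard-time date in Soleth Coast, November 14, 2030, lies within the daylight-saving period (8 November 2030 – 23 March 2031), so Soleth Coast is on daylight time, UTC+02:00.
20:00 UTC + 2h = 22:00 Soleth Coast.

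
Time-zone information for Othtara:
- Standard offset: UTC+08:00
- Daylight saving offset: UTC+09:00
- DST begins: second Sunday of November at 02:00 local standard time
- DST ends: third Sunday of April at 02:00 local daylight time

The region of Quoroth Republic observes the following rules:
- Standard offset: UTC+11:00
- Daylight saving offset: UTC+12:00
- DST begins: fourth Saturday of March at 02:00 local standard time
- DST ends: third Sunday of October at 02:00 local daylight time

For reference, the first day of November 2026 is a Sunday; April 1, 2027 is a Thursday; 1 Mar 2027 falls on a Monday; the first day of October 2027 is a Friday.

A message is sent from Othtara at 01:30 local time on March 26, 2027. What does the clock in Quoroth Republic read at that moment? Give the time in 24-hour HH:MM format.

03:30

1 November 2026 is a Sunday, so the first Sunday is November 1 and the second is November 8.
1 April 2027 is a Thursday, so the first Sunday is April 4 and the third is April 18.
Daylight saving runs 8 November 2026 – 18 April 2027; March 26, 2027 is inside that window, so Othtara is at UTC+09:00.
01:30 Othtara − 9h = 16:30 UTC (rolling into the previous day, 25 March 2027).
1 March 2027 is a Monday, so the first Saturday is March 6 and the fourth is March 27.
1 October 2027 is a Friday, so the first Sunday is October 3 and the third is October 17.
At the standard offset (UTC+11:00), 16:30 UTC + 11h = 03:30 Quoroth Republic standard time (rolling into the next day, 26 March 2027).
Daylight saving runs 27 March – 17 October; the standard-time date in Quoroth Republic, March 26, 2027, is outside that window, so Quoroth Republic is on standard time at UTC+11:00.
16:30 UTC + 11h = 03:30 Quoroth Republic (rolling into the next day, 26 March 2027).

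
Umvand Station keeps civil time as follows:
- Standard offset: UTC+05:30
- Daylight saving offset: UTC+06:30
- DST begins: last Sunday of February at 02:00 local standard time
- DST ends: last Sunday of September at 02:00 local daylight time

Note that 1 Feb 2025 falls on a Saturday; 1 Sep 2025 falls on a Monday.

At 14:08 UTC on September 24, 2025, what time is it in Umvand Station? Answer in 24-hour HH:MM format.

1 February 2025 is a Saturday, so Sundays fall on 2, 9, 16, 23; the last is February 23.
1 September 2025 is a Monday, so Sundays fall on 7, 14, 21, 28; the last is September 28.
At the standard offset (UTC+05:30), 14:08 UTC + 5h30m = 19:38 Umvand Station standard time.
The standard-time date in Umvand Station, September 24, 2025, falls between 23 February and 28 September, so daylight saving is in effect and Umvand Station is at UTC+06:30.
14:08 UTC + 6h30m = 20:38 local.

20:38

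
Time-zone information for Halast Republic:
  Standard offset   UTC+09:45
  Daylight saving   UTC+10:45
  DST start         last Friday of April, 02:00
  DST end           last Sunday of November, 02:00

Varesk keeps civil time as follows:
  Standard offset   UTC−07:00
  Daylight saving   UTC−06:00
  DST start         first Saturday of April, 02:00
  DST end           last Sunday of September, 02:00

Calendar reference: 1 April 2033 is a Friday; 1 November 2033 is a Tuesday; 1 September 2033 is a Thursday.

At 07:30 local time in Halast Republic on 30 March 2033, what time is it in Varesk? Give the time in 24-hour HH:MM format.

14:45

1 April 2033 is a Friday, so Fridays fall on 1, 8, 15, 22, 29; the last is April 29.
1 November 2033 is a Tuesday, so Sundays fall on 6, 13, 20, 27; the last is November 27.
Daylight saving runs 29 April – 27 November; 30 March 2033 is outside that window, so Halast Republic is on standard time at UTC+09:45.
07:30 Halast Republic − 9h45m = 21:45 UTC (rolling into the previous day, 29 March 2033).
1 April 2033 is a Friday, so the first Saturday is April 2.
1 September 2033 is a Thursday, so Sundays fall on 4, 11, 18, 25; the last is September 25.
At the standard offset (UTC−07:00), 21:45 UTC − 7h = 14:45 Varesk standard time.
Daylight saving runs 2 April – 25 September; the standard-time date in Varesk, 29 March 2033, is outside that window, so Varesk is on standard time at UTC−07:00.
21:45 UTC − 7h = 14:45 Varesk.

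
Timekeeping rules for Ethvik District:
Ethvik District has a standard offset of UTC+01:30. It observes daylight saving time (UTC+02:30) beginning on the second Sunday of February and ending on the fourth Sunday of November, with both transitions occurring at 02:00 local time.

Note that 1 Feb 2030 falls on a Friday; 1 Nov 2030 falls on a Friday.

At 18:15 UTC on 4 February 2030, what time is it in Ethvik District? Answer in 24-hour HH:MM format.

1 February 2030 is a Friday, so the first Sunday is February 3 and the second is February 10.
1 November 2030 is a Friday, so the first Sunday is November 3 and the fourth is November 24.
At the standard offset (UTC+01:30), 18:15 UTC + 1h30m = 19:45 Ethvik District standard time.
Daylight saving runs 10 February – 24 November; the standard-time date in Ethvik District, 4 February 2030, is outside that window, so Ethvik District is on standard time at UTC+01:30.
18:15 UTC + 1h30m = 19:45 local.

19:45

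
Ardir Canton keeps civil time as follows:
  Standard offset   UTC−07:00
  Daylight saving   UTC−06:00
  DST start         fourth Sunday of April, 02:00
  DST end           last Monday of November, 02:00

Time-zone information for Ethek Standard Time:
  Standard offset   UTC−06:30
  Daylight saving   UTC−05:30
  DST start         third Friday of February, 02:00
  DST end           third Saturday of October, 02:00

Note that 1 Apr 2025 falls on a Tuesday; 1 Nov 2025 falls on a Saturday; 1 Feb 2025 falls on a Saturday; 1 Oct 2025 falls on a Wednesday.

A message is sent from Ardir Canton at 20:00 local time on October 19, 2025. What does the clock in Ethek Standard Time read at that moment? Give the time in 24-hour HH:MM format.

1 April 2025 is a Tuesday, so the first Sunday is April 6 and the fourth is April 27.
1 November 2025 is a Saturday, so Mondays fall on 3, 10, 17, 24; the last is November 24.
October 19, 2025 lies within the daylight-saving period (27 April – 24 November), so Ardir Canton is on daylight time, UTC−06:00.
20:00 Ardir Canton + 6h = 02:00 UTC (rolling into the next day, 20 October 2025).
1 February 2025 is a Saturday, so the first Friday is February 7 and the third is February 21.
1 October 2025 is a Wednesday, so the first Saturday is October 4 and the third is October 18.
At the standard offset (UTC−06:30), 02:00 UTC − 6h30m = 19:30 Ethek Standard Time standard time (rolling into the previous day, 19 October 2025).
The standard-time date in Ethek Standard Time, October 19, 2025, does not fall between 21 February and 18 October, so daylight saving is not in effect and Ethek Standard Time is at UTC−06:30.
02:00 UTC − 6h30m = 19:30 Ethek Standard Time (rolling into the previous day, 19 October 2025).

19:30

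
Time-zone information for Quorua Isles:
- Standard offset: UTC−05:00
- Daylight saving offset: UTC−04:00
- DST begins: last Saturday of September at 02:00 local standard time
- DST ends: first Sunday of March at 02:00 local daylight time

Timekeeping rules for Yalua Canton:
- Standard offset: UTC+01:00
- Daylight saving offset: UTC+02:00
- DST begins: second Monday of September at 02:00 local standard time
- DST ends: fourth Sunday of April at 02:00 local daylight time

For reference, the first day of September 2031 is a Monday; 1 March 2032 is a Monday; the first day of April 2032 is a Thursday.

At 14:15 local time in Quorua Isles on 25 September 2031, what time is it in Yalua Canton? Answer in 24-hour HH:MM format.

21:15

1 September 2031 is a Monday, so Saturdays fall on 6, 13, 20, 27; the last is September 27.
1 March 2032 is a Monday, so the first Sunday is March 7.
25 September 2031 does not fall between 27 September 2031 and 7 March 2032, so daylight saving is not in effect and Quorua Isles is at UTC−05:00.
14:15 Quorua Isles + 5h = 19:15 UTC.
1 September 2031 is a Monday, so the first Monday is September 1 and the second is September 8.
1 April 2032 is a Thursday, so the first Sunday is April 4 and the fourth is April 25.
At the standard offset (UTC+01:00), 19:15 UTC + 1h = 20:15 Yalua Canton standard time.
Daylight saving runs 8 September 2031 – 25 April 2032; the standard-time date in Yalua Canton, 25 September 2031, is inside that window, so Yalua Canton is at UTC+02:00.
19:15 UTC + 2h = 21:15 Yalua Canton.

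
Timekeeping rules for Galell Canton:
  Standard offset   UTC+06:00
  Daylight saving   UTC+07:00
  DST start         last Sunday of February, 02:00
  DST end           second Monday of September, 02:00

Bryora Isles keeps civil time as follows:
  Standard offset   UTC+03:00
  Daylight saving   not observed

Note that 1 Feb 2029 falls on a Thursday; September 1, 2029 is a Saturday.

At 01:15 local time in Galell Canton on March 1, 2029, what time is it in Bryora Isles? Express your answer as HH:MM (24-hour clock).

21:15

1 February 2029 is a Thursday, so Sundays fall on 4, 11, 18, 25; the last is February 25.
1 September 2029 is a Saturday, so the first Monday is September 3 and the second is September 10.
March 1, 2029 falls between 25 February and 10 September, so daylight saving is in effect and Galell Canton is at UTC+07:00.
01:15 Galell Canton − 7h = 18:15 UTC (rolling into the previous day, 28 February 2029).
Bryora Isles stays on UTC+03:00 all year.
18:15 UTC + 3h = 21:15 Bryora Isles.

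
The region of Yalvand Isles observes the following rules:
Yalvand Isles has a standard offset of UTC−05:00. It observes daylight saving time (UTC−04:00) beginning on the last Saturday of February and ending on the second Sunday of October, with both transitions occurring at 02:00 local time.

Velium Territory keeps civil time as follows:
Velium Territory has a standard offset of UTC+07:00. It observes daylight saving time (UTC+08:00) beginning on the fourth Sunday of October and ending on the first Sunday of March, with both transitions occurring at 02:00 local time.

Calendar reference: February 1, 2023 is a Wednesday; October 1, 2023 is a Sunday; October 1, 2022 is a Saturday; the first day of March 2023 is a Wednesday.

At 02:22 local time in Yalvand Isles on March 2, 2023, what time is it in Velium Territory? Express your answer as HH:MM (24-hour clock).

14:22

1 February 2023 is a Wednesday, so Saturdays fall on 4, 11, 18, 25; the last is February 25.
1 October 2023 is a Sunday, so the first Sunday is October 1 and the second is October 8.
March 2, 2023 falls between 25 February and 8 October, so daylight saving is in effect and Yalvand Isles is at UTC−04:00.
02:22 Yalvand Isles + 4h = 06:22 UTC.
1 October 2022 is a Saturday, so the first Sunday is October 2 and the fourth is October 23.
1 March 2023 is a Wednesday, so the first Sunday is March 5.
At the standard offset (UTC+07:00), 06:22 UTC + 7h = 13:22 Velium Territory standard time.
The standard-time date in Velium Territory, March 2, 2023, lies within the daylight-saving period (23 October 2022 – 5 March 2023), so Velium Territory is on daylight time, UTC+08:00.
06:22 UTC + 8h = 14:22 Velium Territory.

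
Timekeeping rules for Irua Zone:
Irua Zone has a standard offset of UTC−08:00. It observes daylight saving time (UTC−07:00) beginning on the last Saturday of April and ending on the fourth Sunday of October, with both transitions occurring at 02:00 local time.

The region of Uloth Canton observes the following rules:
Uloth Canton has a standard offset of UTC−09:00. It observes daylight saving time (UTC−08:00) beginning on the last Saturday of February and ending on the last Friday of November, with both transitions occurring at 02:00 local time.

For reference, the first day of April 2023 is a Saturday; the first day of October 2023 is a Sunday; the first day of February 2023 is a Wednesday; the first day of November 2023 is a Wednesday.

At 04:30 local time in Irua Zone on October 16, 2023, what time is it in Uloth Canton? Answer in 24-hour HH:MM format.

03:30

1 April 2023 is a Saturday, so Saturdays fall on 1, 8, 15, 22, 29; the last is April 29.
1 October 2023 is a Sunday, so the first Sunday is October 1 and the fourth is October 22.
October 16, 2023 falls between 29 April and 22 October, so daylight saving is in effect and Irua Zone is at UTC−07:00.
04:30 Irua Zone + 7h = 11:30 UTC.
1 February 2023 is a Wednesday, so Saturdays fall on 4, 11, 18, 25; the last is February 25.
1 November 2023 is a Wednesday, so Fridays fall on 3, 10, 17, 24; the last is November 24.
At the standard offset (UTC−09:00), 11:30 UTC − 9h = 02:30 Uloth Canton standard time.
Daylight saving runs 25 February – 24 November; the standard-time date in Uloth Canton, October 16, 2023, is inside that window, so Uloth Canton is at UTC−08:00.
11:30 UTC − 8h = 03:30 Uloth Canton.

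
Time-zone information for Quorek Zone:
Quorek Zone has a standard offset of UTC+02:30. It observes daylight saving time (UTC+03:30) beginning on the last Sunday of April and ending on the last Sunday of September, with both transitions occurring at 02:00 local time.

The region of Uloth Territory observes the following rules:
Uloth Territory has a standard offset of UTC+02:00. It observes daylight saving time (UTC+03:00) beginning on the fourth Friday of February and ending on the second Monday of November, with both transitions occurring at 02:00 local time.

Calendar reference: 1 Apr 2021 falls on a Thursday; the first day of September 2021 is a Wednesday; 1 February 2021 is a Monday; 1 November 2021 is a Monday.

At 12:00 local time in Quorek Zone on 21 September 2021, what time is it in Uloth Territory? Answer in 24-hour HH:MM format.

11:30

1 April 2021 is a Thursday, so Sundays fall on 4, 11, 18, 25; the last is April 25.
1 September 2021 is a Wednesday, so Sundays fall on 5, 12, 19, 26; the last is September 26.
21 September 2021 falls between 25 April and 26 September, so daylight saving is in effect and Quorek Zone is at UTC+03:30.
12:00 Quorek Zone − 3h30m = 08:30 UTC.
1 February 2021 is a Monday, so the first Friday is February 5 and the fourth is February 26.
1 November 2021 is a Monday, so the first Monday is November 1 and the second is November 8.
At the standard offset (UTC+02:00), 08:30 UTC + 2h = 10:30 Uloth Territory standard time.
The standard-time date in Uloth Territory, 21 September 2021, lies within the daylight-saving period (26 February – 8 November), so Uloth Territory is on daylight time, UTC+03:00.
08:30 UTC + 3h = 11:30 Uloth Territory.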